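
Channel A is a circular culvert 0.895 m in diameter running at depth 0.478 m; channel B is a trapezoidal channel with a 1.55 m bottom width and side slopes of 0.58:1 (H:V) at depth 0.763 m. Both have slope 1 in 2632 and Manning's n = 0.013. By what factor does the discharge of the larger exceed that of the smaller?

Channel A: For a circular section of diameter D = 0.895 m at depth y = 0.478 m, the central angle is θ = 2 arccos(1 − 2y/D) = 3.278 rad. Then A = (D²/8)(θ − sin θ) = 0.3418 m² and P = Dθ/2 = 1.467 m. Hydraulic radius R = A/P = 0.3418/1.467 = 0.233 m. Q_A = (1/0.013)·0.3418·0.233^(2/3)·√0.0003799 = 0.1941 m³/s.
Channel B: With bottom width b = 1.55 m and side slope z = 0.58: A = (b + zy)y = (1.55 + 0.58×0.763)×0.763 = 1.52 m²; P = b + 2y√(1+z²) = 1.55 + 2×0.763×1.156 = 3.314 m. Hydraulic radius R = A/P = 1.52/3.314 = 0.4587 m. Q_B = (1/0.013)·1.52·0.4587^(2/3)·√0.0003799 = 1.356 m³/s.
The larger discharge is 1.356 m³/s and the smaller is 0.1941 m³/s; the ratio is 6.99.

6.99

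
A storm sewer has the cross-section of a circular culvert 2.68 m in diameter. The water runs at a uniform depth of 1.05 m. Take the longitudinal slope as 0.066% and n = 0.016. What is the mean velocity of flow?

For a circular section of diameter D = 2.68 m at depth y = 1.05 m, the central angle is θ = 2 arccos(1 − 2y/D) = 2.705 rad. Then A = (D²/8)(θ − sin θ) = 2.049 m² and P = Dθ/2 = 3.625 m.
Hydraulic radius R = A/P = 2.049/3.625 = 0.5653 m.
From Manning's equation, V = (1/n) R^(2/3) S^(1/2) = (1/0.016) × 0.5653^(2/3) × 0.00066^(1/2) = 1.1 m/s.

V = 1.1 m/s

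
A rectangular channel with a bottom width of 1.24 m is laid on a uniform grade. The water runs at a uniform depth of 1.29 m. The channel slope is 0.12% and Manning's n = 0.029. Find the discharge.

Flow area A = b·y = 1.24 × 1.29 = 1.6 m². Wetted perimeter P = b + 2y = 1.24 + 2×1.29 = 3.82 m.
Hydraulic radius R = A/P = 1.6/3.82 = 0.4187 m.
Manning's equation: Q = (1/n) A R^(2/3) S^(1/2) = (1/0.029) × 1.6 × 0.4187^(2/3) × 0.0012^(1/2) = 1.07 m³/s.

Q = 1.07 m³/s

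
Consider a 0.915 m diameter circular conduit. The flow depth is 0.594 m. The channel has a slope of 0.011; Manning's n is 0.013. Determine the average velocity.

V = 3.32 m/s

For a circular section of diameter D = 0.915 m at depth y = 0.594 m, the central angle is θ = 2 arccos(1 − 2y/D) = 3.748 rad. Then A = (D²/8)(θ − sin θ) = 0.4518 m² and P = Dθ/2 = 1.715 m.
Hydraulic radius R = A/P = 0.4518/1.715 = 0.2635 m.
From Manning's equation, V = (1/n) R^(2/3) S^(1/2) = (1/0.013) × 0.2635^(2/3) × 0.011^(1/2) = 3.32 m/s.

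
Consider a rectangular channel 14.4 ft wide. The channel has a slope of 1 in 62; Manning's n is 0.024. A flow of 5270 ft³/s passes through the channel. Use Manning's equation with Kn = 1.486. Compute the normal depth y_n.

Manning's equation rearranged: A R^(2/3) = nQ / (1.486·√S) = 0.024 × 5270 / (1.486 × √0.01613) = 670.2.
At y = 12.2 ft: A R^(2/3) = 480.8 — low.
At y = 16 ft: A R^(2/3) = 670.6 — close enough.

y_n = 16 ft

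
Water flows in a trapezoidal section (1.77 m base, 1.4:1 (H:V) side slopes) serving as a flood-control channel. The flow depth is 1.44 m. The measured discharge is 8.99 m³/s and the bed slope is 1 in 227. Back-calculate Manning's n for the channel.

n = 0.035

With bottom width b = 1.77 m and side slope z = 1.4: A = (b + zy)y = (1.77 + 1.4×1.44)×1.44 = 5.452 m²; P = b + 2y√(1+z²) = 1.77 + 2×1.44×1.72 = 6.725 m.
Hydraulic radius R = A/P = 5.452/6.725 = 0.8107 m.
Rearranging Manning's equation: n = (1/Q) A R^(2/3) S^(1/2) = (1/8.99) × 5.452 × 0.8107^(2/3) × √0.004405 = 0.035.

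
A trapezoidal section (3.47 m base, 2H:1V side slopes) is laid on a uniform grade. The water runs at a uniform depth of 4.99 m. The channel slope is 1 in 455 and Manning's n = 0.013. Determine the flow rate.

With bottom width b = 3.47 m and side slope z = 2: A = (b + zy)y = (3.47 + 2×4.99)×4.99 = 67.12 m²; P = b + 2y√(1+z²) = 3.47 + 2×4.99×2.236 = 25.79 m.
Hydraulic radius R = A/P = 67.12/25.79 = 2.603 m.
Manning's equation: Q = (1/n) A R^(2/3) S^(1/2) = (1/0.013) × 67.12 × 2.603^(2/3) × 0.002198^(1/2) = 458 m³/s.

Q = 458 m³/s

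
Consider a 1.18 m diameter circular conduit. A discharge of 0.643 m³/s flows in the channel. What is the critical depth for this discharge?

At critical depth, Q² T / (g A³) = 1, i.e. A³/T = Q²/g = 0.643²/9.81 = 0.04215.
Try y = 0.529 m: A³/T = 0.09128 — too large.
Try y = 0.336 m: A³/T = 0.01587 — too small.
Try y = 0.433 m: A³/T = 0.04231 — ≈ 0.04215.

y_c = 0.433 m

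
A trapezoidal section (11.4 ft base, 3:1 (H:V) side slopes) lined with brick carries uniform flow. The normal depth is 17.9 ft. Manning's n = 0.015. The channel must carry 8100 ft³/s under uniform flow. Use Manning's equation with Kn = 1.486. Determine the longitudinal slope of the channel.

With bottom width b = 11.4 ft and side slope z = 3: A = (b + zy)y = (11.4 + 3×17.9)×17.9 = 1165 ft²; P = b + 2y√(1+z²) = 11.4 + 2×17.9×3.162 = 124.6 ft.
Hydraulic radius R = A/P = 1165/124.6 = 9.352 ft.
From Manning's equation, S = [nQ / (1.486 A R^(2/3))]² = [0.015 × 8100 / (1.486 × 1165 × 9.352^(2/3))]² = 0.00025.

S = 0.00025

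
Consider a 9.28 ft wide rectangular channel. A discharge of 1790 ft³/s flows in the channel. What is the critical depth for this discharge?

For a rectangular channel, critical depth y_c = (q²/g)^(1/3) where q = Q/b = 1790/9.28 = 192.9 ft²/s.
So y_c = (192.9²/32.2)^(1/3) = 10.5 ft.

y_c = 10.5 ft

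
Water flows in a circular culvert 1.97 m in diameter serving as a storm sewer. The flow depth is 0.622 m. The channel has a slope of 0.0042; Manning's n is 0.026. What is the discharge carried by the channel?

For a circular section of diameter D = 1.97 m at depth y = 0.622 m, the central angle is θ = 2 arccos(1 − 2y/D) = 2.387 rad. Then A = (D²/8)(θ − sin θ) = 0.8254 m² and P = Dθ/2 = 2.351 m.
Hydraulic radius R = A/P = 0.8254/2.351 = 0.3511 m.
Manning's equation: Q = (1/n) A R^(2/3) S^(1/2) = (1/0.026) × 0.8254 × 0.3511^(2/3) × 0.0042^(1/2) = 1.02 m³/s.

Q = 1.02 m³/s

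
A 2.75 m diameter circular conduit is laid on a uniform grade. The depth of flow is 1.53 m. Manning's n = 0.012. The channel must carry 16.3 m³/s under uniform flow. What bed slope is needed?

For a circular section of diameter D = 2.75 m at depth y = 1.53 m, the central angle is θ = 2 arccos(1 − 2y/D) = 3.368 rad. Then A = (D²/8)(θ − sin θ) = 3.395 m² and P = Dθ/2 = 4.63 m.
Hydraulic radius R = A/P = 3.395/4.63 = 0.7332 m.
From Manning's equation, S = [nQ / (1 A R^(2/3))]² = [0.012 × 16.3 / (1 × 3.395 × 0.7332^(2/3))]² = 0.00502.

S = 0.00502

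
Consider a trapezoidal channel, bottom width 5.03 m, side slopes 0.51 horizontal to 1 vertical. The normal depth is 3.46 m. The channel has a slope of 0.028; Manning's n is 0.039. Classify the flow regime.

supercritical

With bottom width b = 5.03 m and side slope z = 0.51: A = (b + zy)y = (5.03 + 0.51×3.46)×3.46 = 23.51 m²; P = b + 2y√(1+z²) = 5.03 + 2×3.46×1.123 = 12.8 m.
Hydraulic radius R = A/P = 23.51/12.8 = 1.837 m.
V = (1/n) R^(2/3) √S = (1/0.039) × 1.837^(2/3) × √0.028 = 6.435 m/s. Hydraulic depth D_h = A/T = 23.51/8.559 = 2.747 m.
Froude number Fr = V/√(g·D_h) = 6.435/√(9.81×2.747) = 1.24, which is greater than 1, so the flow is supercritical.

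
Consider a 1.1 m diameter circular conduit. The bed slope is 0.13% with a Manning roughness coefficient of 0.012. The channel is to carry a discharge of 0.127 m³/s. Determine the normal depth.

Manning's equation rearranged: A R^(2/3) = nQ / (1·√S) = 0.012 × 0.127 / (√0.0013) = 0.04227.
Try y = 0.191 m: A R^(2/3) = 0.02639 — too small.
Try y = 0.303 m: A R^(2/3) = 0.06664 — too large.
Try y = 0.241 m: A R^(2/3) = 0.0423 — ≈ 0.04227.

y_n = 0.241 m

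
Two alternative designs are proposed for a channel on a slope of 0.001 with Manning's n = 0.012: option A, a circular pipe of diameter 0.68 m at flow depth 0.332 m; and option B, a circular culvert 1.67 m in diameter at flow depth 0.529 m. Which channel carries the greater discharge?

Channel A: For a circular section of diameter D = 0.68 m at depth y = 0.332 m, the central angle is θ = 2 arccos(1 − 2y/D) = 3.095 rad. Then A = (D²/8)(θ − sin θ) = 0.1761 m² and P = Dθ/2 = 1.052 m. Hydraulic radius R = A/P = 0.1761/1.052 = 0.1674 m. Q_A = (1/0.012)·0.1761·0.1674^(2/3)·√0.001 = 0.141 m³/s.
Channel B: For a circular section of diameter D = 1.67 m at depth y = 0.529 m, the central angle is θ = 2 arccos(1 − 2y/D) = 2.391 rad. Then A = (D²/8)(θ − sin θ) = 0.5959 m² and P = Dθ/2 = 1.997 m. Hydraulic radius R = A/P = 0.5959/1.997 = 0.2984 m. Q_B = (1/0.012)·0.5959·0.2984^(2/3)·√0.001 = 0.7012 m³/s.
Q_A = 0.141 m³/s vs Q_B = 0.7012 m³/s, so channel B carries more.

channel B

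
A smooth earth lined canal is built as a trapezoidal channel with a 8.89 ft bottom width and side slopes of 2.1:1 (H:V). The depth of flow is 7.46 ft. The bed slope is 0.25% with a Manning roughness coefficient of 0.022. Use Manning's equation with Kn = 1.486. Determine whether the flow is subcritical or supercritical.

With bottom width b = 8.89 ft and side slope z = 2.1: A = (b + zy)y = (8.89 + 2.1×7.46)×7.46 = 183.2 ft²; P = b + 2y√(1+z²) = 8.89 + 2×7.46×2.326 = 43.59 ft.
Hydraulic radius R = A/P = 183.2/43.59 = 4.202 ft.
V = (1.486/n) R^(2/3) √S = (1.486/0.022) × 4.202^(2/3) × √0.0025 = 8.795 ft/s. Hydraulic depth D_h = A/T = 183.2/40.22 = 4.554 ft.
Froude number Fr = V/√(g·D_h) = 8.795/√(32.2×4.554) = 0.726, which is less than 1, so the flow is subcritical.

subcritical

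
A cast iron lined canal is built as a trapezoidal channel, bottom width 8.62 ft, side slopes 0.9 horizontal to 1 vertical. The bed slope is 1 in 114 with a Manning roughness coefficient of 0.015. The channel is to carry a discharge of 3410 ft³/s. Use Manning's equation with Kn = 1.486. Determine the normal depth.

Manning's equation rearranged: A R^(2/3) = nQ / (1.486·√S) = 0.015 × 3410 / (1.486 × √0.008772) = 367.5.
At y = 6.94 ft: A R^(2/3) = 250.4 — too small.
At y = 9.44 ft: A R^(2/3) = 456.5 — too large.
At y = 8.46 ft: A R^(2/3) = 367.4 — ≈ 367.5.

y_n = 8.46 ft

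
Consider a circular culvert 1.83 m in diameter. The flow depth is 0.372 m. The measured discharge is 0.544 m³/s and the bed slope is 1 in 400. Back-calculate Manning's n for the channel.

n = 0.013

For a circular section of diameter D = 1.83 m at depth y = 0.372 m, the central angle is θ = 2 arccos(1 − 2y/D) = 1.871 rad. Then A = (D²/8)(θ − sin θ) = 0.3833 m² and P = Dθ/2 = 1.712 m.
Hydraulic radius R = A/P = 0.3833/1.712 = 0.2239 m.
Rearranging Manning's equation: n = (1/Q) A R^(2/3) S^(1/2) = (1/0.544) × 0.3833 × 0.2239^(2/3) × √0.0025 = 0.013.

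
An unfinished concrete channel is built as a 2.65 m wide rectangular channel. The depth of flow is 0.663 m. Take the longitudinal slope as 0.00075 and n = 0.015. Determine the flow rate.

Q = 1.86 m³/s

Flow area A = b·y = 2.65 × 0.663 = 1.757 m². Wetted perimeter P = b + 2y = 2.65 + 2×0.663 = 3.976 m.
Hydraulic radius R = A/P = 1.757/3.976 = 0.4419 m.
Manning's equation: Q = (1/n) A R^(2/3) S^(1/2) = (1/0.015) × 1.757 × 0.4419^(2/3) × 0.00075^(1/2) = 1.86 m³/s.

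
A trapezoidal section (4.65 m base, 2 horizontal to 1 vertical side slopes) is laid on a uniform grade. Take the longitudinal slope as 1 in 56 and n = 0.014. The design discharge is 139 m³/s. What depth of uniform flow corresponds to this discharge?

Manning's equation rearranged: A R^(2/3) = nQ / (1·√S) = 0.014 × 139 / (√0.01786) = 14.56.
Trying y = 2.04 m: A R^(2/3) = 21.14 — high.
Trying y = 1.32 m: A R^(2/3) = 9.049 — low.
Trying y = 1.69 m: A R^(2/3) = 14.56 — ≈ 14.56.

y_n = 1.69 m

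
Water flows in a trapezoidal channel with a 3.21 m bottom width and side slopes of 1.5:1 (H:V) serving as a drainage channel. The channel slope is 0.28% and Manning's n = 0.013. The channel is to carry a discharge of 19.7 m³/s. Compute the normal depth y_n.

Manning's equation rearranged: A R^(2/3) = nQ / (1·√S) = 0.013 × 19.7 / (√0.0028) = 4.84.
Try y = 1.38 m: A R^(2/3) = 6.742 — too large.
Try y = 0.83 m: A R^(2/3) = 2.619 — too small.
Try y = 1.16 m: A R^(2/3) = 4.852 — close enough.

y_n = 1.16 m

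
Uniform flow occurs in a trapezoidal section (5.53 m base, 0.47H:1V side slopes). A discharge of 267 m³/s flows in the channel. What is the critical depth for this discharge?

At critical depth, Q² T / (g A³) = 1, i.e. A³/T = Q²/g = 267²/9.81 = 7267.
Try y = 6.48 m: A³/T = 14770 — over.
Try y = 5.29 m: A³/T = 7261 — matches.

y_c = 5.29 m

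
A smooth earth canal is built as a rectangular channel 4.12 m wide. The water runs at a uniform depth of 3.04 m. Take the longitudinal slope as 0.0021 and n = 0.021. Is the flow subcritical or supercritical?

subcritical

Flow area A = b·y = 4.12 × 3.04 = 12.52 m². Wetted perimeter P = b + 2y = 4.12 + 2×3.04 = 10.2 m.
Hydraulic radius R = A/P = 12.52/10.2 = 1.228 m.
V = (1/n) R^(2/3) √S = (1/0.021) × 1.228^(2/3) × √0.0021 = 2.502 m/s. Hydraulic depth D_h = A/T = 12.52/4.12 = 3.04 m.
Froude number Fr = V/√(g·D_h) = 2.502/√(9.81×3.04) = 0.458, which is less than 1, so the flow is subcritical.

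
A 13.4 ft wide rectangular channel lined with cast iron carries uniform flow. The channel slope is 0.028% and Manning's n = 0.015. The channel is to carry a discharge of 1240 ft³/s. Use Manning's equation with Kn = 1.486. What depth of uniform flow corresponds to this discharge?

y_n = 19.2 ft

Manning's equation rearranged: A R^(2/3) = nQ / (1.486·√S) = 0.015 × 1240 / (1.486 × √0.00028) = 748.
Trying y = 21.5 ft: A R^(2/3) = 854.5 — too large.
Trying y = 17 ft: A R^(2/3) = 648.7 — too small.
Trying y = 19.2 ft: A R^(2/3) = 749 — close enough.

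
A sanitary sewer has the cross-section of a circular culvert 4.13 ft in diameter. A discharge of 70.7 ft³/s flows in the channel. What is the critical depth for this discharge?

At critical depth, Q² T / (g A³) = 1, i.e. A³/T = Q²/g = 70.7²/32.2 = 155.2.
Trying y = 1.94 ft: A³/T = 57.32 — too small.
Trying y = 2.52 ft: A³/T = 155.8 — matches.

y_c = 2.52 ft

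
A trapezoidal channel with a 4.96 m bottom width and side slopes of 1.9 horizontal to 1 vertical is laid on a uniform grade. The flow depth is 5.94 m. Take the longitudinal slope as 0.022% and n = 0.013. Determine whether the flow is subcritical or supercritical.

subcritical

With bottom width b = 4.96 m and side slope z = 1.9: A = (b + zy)y = (4.96 + 1.9×5.94)×5.94 = 96.5 m²; P = b + 2y√(1+z²) = 4.96 + 2×5.94×2.147 = 30.47 m.
Hydraulic radius R = A/P = 96.5/30.47 = 3.167 m.
V = (1/n) R^(2/3) √S = (1/0.013) × 3.167^(2/3) × √0.00022 = 2.461 m/s. Hydraulic depth D_h = A/T = 96.5/27.53 = 3.505 m.
Froude number Fr = V/√(g·D_h) = 2.461/√(9.81×3.505) = 0.42, which is less than 1, so the flow is subcritical.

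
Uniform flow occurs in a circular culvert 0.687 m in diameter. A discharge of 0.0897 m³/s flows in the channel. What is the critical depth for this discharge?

y_c = 0.183 m

At critical depth, Q² T / (g A³) = 1, i.e. A³/T = Q²/g = 0.0897²/9.81 = 0.0008202.
Trying y = 0.216 m: A³/T = 0.001558 — too large.
Trying y = 0.183 m: A³/T = 0.0008189 — ≈ 0.0008202.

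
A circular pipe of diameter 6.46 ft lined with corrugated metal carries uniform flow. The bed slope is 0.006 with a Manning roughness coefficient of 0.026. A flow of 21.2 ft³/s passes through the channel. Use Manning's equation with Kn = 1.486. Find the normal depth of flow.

Manning's equation rearranged: A R^(2/3) = nQ / (1.486·√S) = 0.026 × 21.2 / (1.486 × √0.006) = 4.789.
Try y = 1.26 ft: A R^(2/3) = 3.755 — short.
Try y = 1.73 ft: A R^(2/3) = 7.079 — over.
Try y = 1.42 ft: A R^(2/3) = 4.78 — close enough.

y_n = 1.42 ft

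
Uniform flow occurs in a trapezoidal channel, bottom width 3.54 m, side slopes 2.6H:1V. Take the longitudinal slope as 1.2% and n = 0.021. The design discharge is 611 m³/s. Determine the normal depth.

y_n = 4.41 m

Manning's equation rearranged: A R^(2/3) = nQ / (1·√S) = 0.021 × 611 / (√0.012) = 117.1.
Try y = 5.23 m: A R^(2/3) = 175.6 — high.
Try y = 3.48 m: A R^(2/3) = 67.45 — low.
Try y = 4.41 m: A R^(2/3) = 117.1 — ≈ 117.1.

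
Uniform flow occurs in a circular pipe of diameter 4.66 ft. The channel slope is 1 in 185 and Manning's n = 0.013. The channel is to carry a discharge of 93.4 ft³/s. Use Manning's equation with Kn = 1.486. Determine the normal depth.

Manning's equation rearranged: A R^(2/3) = nQ / (1.486·√S) = 0.013 × 93.4 / (1.486 × √0.005405) = 11.11.
At y = 3.05 ft: A R^(2/3) = 14.42 — too large.
At y = 2.57 ft: A R^(2/3) = 11.11 — close enough.

y_n = 2.57 ft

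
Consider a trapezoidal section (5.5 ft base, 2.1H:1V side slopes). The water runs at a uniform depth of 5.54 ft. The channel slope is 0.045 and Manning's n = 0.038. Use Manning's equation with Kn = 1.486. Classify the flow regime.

With bottom width b = 5.5 ft and side slope z = 2.1: A = (b + zy)y = (5.5 + 2.1×5.54)×5.54 = 94.92 ft²; P = b + 2y√(1+z²) = 5.5 + 2×5.54×2.326 = 31.27 ft.
Hydraulic radius R = A/P = 94.92/31.27 = 3.035 ft.
V = (1.486/n) R^(2/3) √S = (1.486/0.038) × 3.035^(2/3) × √0.045 = 17.39 ft/s. Hydraulic depth D_h = A/T = 94.92/28.77 = 3.3 ft.
Froude number Fr = V/√(g·D_h) = 17.39/√(32.2×3.3) = 1.69, which is greater than 1, so the flow is supercritical.

supercritical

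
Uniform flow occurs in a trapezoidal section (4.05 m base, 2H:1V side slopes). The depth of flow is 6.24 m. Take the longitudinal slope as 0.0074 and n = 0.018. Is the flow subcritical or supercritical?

supercritical

With bottom width b = 4.05 m and side slope z = 2: A = (b + zy)y = (4.05 + 2×6.24)×6.24 = 103.1 m²; P = b + 2y√(1+z²) = 4.05 + 2×6.24×2.236 = 31.96 m.
Hydraulic radius R = A/P = 103.1/31.96 = 3.228 m.
V = (1/n) R^(2/3) √S = (1/0.018) × 3.228^(2/3) × √0.0074 = 10.44 m/s. Hydraulic depth D_h = A/T = 103.1/29.01 = 3.556 m.
Froude number Fr = V/√(g·D_h) = 10.44/√(9.81×3.556) = 1.77, which is greater than 1, so the flow is supercritical.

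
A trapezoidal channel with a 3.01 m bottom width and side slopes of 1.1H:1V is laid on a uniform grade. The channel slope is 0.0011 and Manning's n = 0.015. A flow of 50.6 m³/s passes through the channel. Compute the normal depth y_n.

y_n = 2.83 m

Manning's equation rearranged: A R^(2/3) = nQ / (1·√S) = 0.015 × 50.6 / (√0.0011) = 22.88.
Trying y = 3.08 m: A R^(2/3) = 27.18 — over.
Trying y = 2.83 m: A R^(2/3) = 22.88 — close enough.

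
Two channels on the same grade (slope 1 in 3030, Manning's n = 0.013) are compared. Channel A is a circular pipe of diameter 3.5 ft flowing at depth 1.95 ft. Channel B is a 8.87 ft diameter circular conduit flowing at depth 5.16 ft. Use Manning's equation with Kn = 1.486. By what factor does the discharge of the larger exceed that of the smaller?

12.8

Channel A: For a circular section of diameter D = 3.5 ft at depth y = 1.95 ft, the central angle is θ = 2 arccos(1 − 2y/D) = 3.371 rad. Then A = (D²/8)(θ − sin θ) = 5.509 ft² and P = Dθ/2 = 5.899 ft. Hydraulic radius R = A/P = 5.509/5.899 = 0.9339 ft. Q_A = (1.486/0.013)·5.509·0.9339^(2/3)·√0.00033 = 10.93 ft³/s.
Channel B: For a circular section of diameter D = 8.87 ft at depth y = 5.16 ft, the central angle is θ = 2 arccos(1 − 2y/D) = 3.47 rad. Then A = (D²/8)(θ − sin θ) = 37.3 ft² and P = Dθ/2 = 15.39 ft. Hydraulic radius R = A/P = 37.3/15.39 = 2.424 ft. Q_B = (1.486/0.013)·37.3·2.424^(2/3)·√0.00033 = 139.8 ft³/s.
The larger discharge is 139.8 ft³/s and the smaller is 10.93 ft³/s; the ratio is 12.8.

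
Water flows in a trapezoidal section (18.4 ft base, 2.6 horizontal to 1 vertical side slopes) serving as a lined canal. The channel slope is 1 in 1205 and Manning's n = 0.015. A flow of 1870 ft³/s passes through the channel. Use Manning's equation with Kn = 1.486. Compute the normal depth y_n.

Manning's equation rearranged: A R^(2/3) = nQ / (1.486·√S) = 0.015 × 1870 / (1.486 × √0.0008299) = 655.3.
At y = 8.56 ft: A R^(2/3) = 1053 — over.
At y = 5.86 ft: A R^(2/3) = 485.1 — short.
At y = 6.8 ft: A R^(2/3) = 654.7 — close enough.

y_n = 6.8 ft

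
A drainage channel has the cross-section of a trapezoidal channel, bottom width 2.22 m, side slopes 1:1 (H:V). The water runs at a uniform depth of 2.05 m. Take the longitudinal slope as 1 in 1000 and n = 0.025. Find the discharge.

Q = 11.7 m³/s

With bottom width b = 2.22 m and side slope z = 1: A = (b + zy)y = (2.22 + 1×2.05)×2.05 = 8.753 m²; P = b + 2y√(1+z²) = 2.22 + 2×2.05×1.414 = 8.018 m.
Hydraulic radius R = A/P = 8.753/8.018 = 1.092 m.
Manning's equation: Q = (1/n) A R^(2/3) S^(1/2) = (1/0.025) × 8.753 × 1.092^(2/3) × 0.001^(1/2) = 11.7 m³/s.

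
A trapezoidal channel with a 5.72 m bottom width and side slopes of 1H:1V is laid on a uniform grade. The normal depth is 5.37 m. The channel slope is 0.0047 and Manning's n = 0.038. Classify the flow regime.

subcritical

With bottom width b = 5.72 m and side slope z = 1: A = (b + zy)y = (5.72 + 1×5.37)×5.37 = 59.55 m²; P = b + 2y√(1+z²) = 5.72 + 2×5.37×1.414 = 20.91 m.
Hydraulic radius R = A/P = 59.55/20.91 = 2.848 m.
V = (1/n) R^(2/3) √S = (1/0.038) × 2.848^(2/3) × √0.0047 = 3.625 m/s. Hydraulic depth D_h = A/T = 59.55/16.46 = 3.618 m.
Froude number Fr = V/√(g·D_h) = 3.625/√(9.81×3.618) = 0.608, which is less than 1, so the flow is subcritical.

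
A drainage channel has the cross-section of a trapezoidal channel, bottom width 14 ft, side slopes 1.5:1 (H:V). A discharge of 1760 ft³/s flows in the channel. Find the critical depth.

At critical depth, Q² T / (g A³) = 1, i.e. A³/T = Q²/g = 1760²/32.2 = 96200.
Try y = 4.57 ft: A³/T = 31240 — short.
Try y = 7.86 ft: A³/T = 221600 — over.
Try y = 6.27 ft: A³/T = 96320 — matches.

y_c = 6.27 ft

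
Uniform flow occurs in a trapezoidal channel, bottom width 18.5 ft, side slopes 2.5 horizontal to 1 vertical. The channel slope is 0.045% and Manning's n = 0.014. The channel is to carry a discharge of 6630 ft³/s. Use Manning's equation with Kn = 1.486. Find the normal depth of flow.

y_n = 13.9 ft

Manning's equation rearranged: A R^(2/3) = nQ / (1.486·√S) = 0.014 × 6630 / (1.486 × √0.00045) = 2945.
Trying y = 15.5 ft: A R^(2/3) = 3754 — over.
Trying y = 13.9 ft: A R^(2/3) = 2943 — close enough.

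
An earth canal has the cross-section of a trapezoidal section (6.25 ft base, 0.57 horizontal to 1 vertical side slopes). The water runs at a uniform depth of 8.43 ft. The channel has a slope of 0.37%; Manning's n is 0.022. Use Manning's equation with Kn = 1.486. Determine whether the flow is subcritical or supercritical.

subcritical

With bottom width b = 6.25 ft and side slope z = 0.57: A = (b + zy)y = (6.25 + 0.57×8.43)×8.43 = 93.19 ft²; P = b + 2y√(1+z²) = 6.25 + 2×8.43×1.151 = 25.66 ft.
Hydraulic radius R = A/P = 93.19/25.66 = 3.632 ft.
V = (1.486/n) R^(2/3) √S = (1.486/0.022) × 3.632^(2/3) × √0.0037 = 9.709 ft/s. Hydraulic depth D_h = A/T = 93.19/15.86 = 5.876 ft.
Froude number Fr = V/√(g·D_h) = 9.709/√(32.2×5.876) = 0.706, which is less than 1, so the flow is subcritical.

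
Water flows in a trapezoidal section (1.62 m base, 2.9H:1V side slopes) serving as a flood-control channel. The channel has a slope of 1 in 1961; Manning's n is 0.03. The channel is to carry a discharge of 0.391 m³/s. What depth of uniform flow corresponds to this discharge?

y_n = 0.422 m

Manning's equation rearranged: A R^(2/3) = nQ / (1·√S) = 0.03 × 0.391 / (√0.0005099) = 0.5194.
At y = 0.334 m: A R^(2/3) = 0.3298 — low.
At y = 0.539 m: A R^(2/3) = 0.8492 — high.
At y = 0.422 m: A R^(2/3) = 0.5199 — close enough.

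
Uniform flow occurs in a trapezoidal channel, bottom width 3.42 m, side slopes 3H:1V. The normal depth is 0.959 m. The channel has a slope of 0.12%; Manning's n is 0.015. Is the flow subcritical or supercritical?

subcritical

With bottom width b = 3.42 m and side slope z = 3: A = (b + zy)y = (3.42 + 3×0.959)×0.959 = 6.039 m²; P = b + 2y√(1+z²) = 3.42 + 2×0.959×3.162 = 9.485 m.
Hydraulic radius R = A/P = 6.039/9.485 = 0.6367 m.
V = (1/n) R^(2/3) √S = (1/0.015) × 0.6367^(2/3) × √0.0012 = 1.709 m/s. Hydraulic depth D_h = A/T = 6.039/9.174 = 0.6583 m.
Froude number Fr = V/√(g·D_h) = 1.709/√(9.81×0.6583) = 0.673, which is less than 1, so the flow is subcritical.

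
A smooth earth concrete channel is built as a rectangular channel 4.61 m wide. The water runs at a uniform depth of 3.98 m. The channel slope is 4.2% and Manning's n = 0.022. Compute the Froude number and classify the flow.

supercritical

Flow area A = b·y = 4.61 × 3.98 = 18.35 m². Wetted perimeter P = b + 2y = 4.61 + 2×3.98 = 12.57 m.
Hydraulic radius R = A/P = 18.35/12.57 = 1.46 m.
V = (1/n) R^(2/3) √S = (1/0.022) × 1.46^(2/3) × √0.042 = 11.99 m/s. Hydraulic depth D_h = A/T = 18.35/4.61 = 3.98 m.
Froude number Fr = V/√(g·D_h) = 11.99/√(9.81×3.98) = 1.92, which is greater than 1, so the flow is supercritical.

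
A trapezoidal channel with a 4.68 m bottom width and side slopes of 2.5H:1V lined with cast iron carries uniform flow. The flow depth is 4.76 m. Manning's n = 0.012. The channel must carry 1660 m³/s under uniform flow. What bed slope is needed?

With bottom width b = 4.68 m and side slope z = 2.5: A = (b + zy)y = (4.68 + 2.5×4.76)×4.76 = 78.92 m²; P = b + 2y√(1+z²) = 4.68 + 2×4.76×2.693 = 30.31 m.
Hydraulic radius R = A/P = 78.92/30.31 = 2.603 m.
From Manning's equation, S = [nQ / (1 A R^(2/3))]² = [0.012 × 1660 / (1 × 78.92 × 2.603^(2/3))]² = 0.0178.

S = 0.0178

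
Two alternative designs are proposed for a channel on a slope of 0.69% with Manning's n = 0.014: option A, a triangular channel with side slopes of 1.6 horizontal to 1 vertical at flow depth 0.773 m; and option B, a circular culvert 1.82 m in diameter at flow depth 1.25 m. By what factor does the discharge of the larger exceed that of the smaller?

2.76

Channel A: For a triangular section with side slope z = 1.6: A = zy² = 1.6×0.773² = 0.956 m²; P = 2y√(1+z²) = 2×0.773×1.887 = 2.917 m. Hydraulic radius R = A/P = 0.956/2.917 = 0.3278 m. Q_A = (1/0.014)·0.956·0.3278^(2/3)·√0.0069 = 2.697 m³/s.
Channel B: For a circular section of diameter D = 1.82 m at depth y = 1.25 m, the central angle is θ = 2 arccos(1 − 2y/D) = 3.907 rad. Then A = (D²/8)(θ − sin θ) = 1.905 m² and P = Dθ/2 = 3.556 m. Hydraulic radius R = A/P = 1.905/3.556 = 0.5357 m. Q_B = (1/0.014)·1.905·0.5357^(2/3)·√0.0069 = 7.455 m³/s.
The larger discharge is 7.455 m³/s and the smaller is 2.697 m³/s; the ratio is 2.76.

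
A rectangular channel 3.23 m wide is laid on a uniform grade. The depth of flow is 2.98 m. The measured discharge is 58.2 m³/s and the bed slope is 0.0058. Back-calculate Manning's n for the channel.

n = 0.013

Flow area A = b·y = 3.23 × 2.98 = 9.625 m². Wetted perimeter P = b + 2y = 3.23 + 2×2.98 = 9.19 m.
Hydraulic radius R = A/P = 9.625/9.19 = 1.047 m.
Rearranging Manning's equation: n = (1/Q) A R^(2/3) S^(1/2) = (1/58.2) × 9.625 × 1.047^(2/3) × √0.0058 = 0.013.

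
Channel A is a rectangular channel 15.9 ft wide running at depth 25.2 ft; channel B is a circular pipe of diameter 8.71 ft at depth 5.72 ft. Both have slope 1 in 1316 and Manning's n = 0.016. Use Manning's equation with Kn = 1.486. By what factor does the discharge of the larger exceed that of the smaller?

17.3

Channel A: Flow area A = b·y = 15.9 × 25.2 = 400.7 ft². Wetted perimeter P = b + 2y = 15.9 + 2×25.2 = 66.3 ft. Hydraulic radius R = A/P = 400.7/66.3 = 6.043 ft. Q_A = (1.486/0.016)·400.7·6.043^(2/3)·√0.0007599 = 3403 ft³/s.
Channel B: For a circular section of diameter D = 8.71 ft at depth y = 5.72 ft, the central angle is θ = 2 arccos(1 − 2y/D) = 3.779 rad. Then A = (D²/8)(θ − sin θ) = 41.48 ft² and P = Dθ/2 = 16.46 ft. Hydraulic radius R = A/P = 41.48/16.46 = 2.52 ft. Q_B = (1.486/0.016)·41.48·2.52^(2/3)·√0.0007599 = 196.7 ft³/s.
The larger discharge is 3403 ft³/s and the smaller is 196.7 ft³/s; the ratio is 17.3.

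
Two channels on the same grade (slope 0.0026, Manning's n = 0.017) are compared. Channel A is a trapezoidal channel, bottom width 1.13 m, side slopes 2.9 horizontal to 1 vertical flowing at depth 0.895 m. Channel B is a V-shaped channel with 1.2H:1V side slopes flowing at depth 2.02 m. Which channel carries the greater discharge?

channel B

Channel A: With bottom width b = 1.13 m and side slope z = 2.9: A = (b + zy)y = (1.13 + 2.9×0.895)×0.895 = 3.334 m²; P = b + 2y√(1+z²) = 1.13 + 2×0.895×3.068 = 6.621 m. Hydraulic radius R = A/P = 3.334/6.621 = 0.5036 m. Q_A = (1/0.017)·3.334·0.5036^(2/3)·√0.0026 = 6.33 m³/s.
Channel B: For a triangular section with side slope z = 1.2: A = zy² = 1.2×2.02² = 4.896 m²; P = 2y√(1+z²) = 2×2.02×1.562 = 6.311 m. Hydraulic radius R = A/P = 4.896/6.311 = 0.7759 m. Q_B = (1/0.017)·4.896·0.7759^(2/3)·√0.0026 = 12.4 m³/s.
Q_A = 6.33 m³/s vs Q_B = 12.4 m³/s, so channel B carries more.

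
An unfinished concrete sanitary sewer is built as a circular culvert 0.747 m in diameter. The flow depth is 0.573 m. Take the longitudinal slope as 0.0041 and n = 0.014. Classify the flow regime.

subcritical

For a circular section of diameter D = 0.747 m at depth y = 0.573 m, the central angle is θ = 2 arccos(1 − 2y/D) = 4.269 rad. Then A = (D²/8)(θ − sin θ) = 0.3607 m² and P = Dθ/2 = 1.594 m.
Hydraulic radius R = A/P = 0.3607/1.594 = 0.2263 m.
V = (1/n) R^(2/3) √S = (1/0.014) × 0.2263^(2/3) × √0.0041 = 1.698 m/s. Hydraulic depth D_h = A/T = 0.3607/0.6315 = 0.5712 m.
Froude number Fr = V/√(g·D_h) = 1.698/√(9.81×0.5712) = 0.717, which is less than 1, so the flow is subcritical.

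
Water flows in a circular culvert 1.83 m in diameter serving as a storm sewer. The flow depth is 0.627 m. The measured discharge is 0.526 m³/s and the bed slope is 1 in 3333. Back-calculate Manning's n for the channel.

n = 0.013

For a circular section of diameter D = 1.83 m at depth y = 0.627 m, the central angle is θ = 2 arccos(1 − 2y/D) = 2.501 rad. Then A = (D²/8)(θ − sin θ) = 0.7969 m² and P = Dθ/2 = 2.289 m.
Hydraulic radius R = A/P = 0.7969/2.289 = 0.3482 m.
Rearranging Manning's equation: n = (1/Q) A R^(2/3) S^(1/2) = (1/0.526) × 0.7969 × 0.3482^(2/3) × √0.0003 = 0.013.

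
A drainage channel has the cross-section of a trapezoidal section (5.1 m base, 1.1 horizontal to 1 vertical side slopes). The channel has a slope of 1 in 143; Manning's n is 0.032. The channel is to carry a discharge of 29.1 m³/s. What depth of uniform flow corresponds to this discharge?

y_n = 1.55 m

Manning's equation rearranged: A R^(2/3) = nQ / (1·√S) = 0.032 × 29.1 / (√0.006993) = 11.14.
Trying y = 1.91 m: A R^(2/3) = 16.18 — over.
Trying y = 1.55 m: A R^(2/3) = 11.15 — ≈ 11.14.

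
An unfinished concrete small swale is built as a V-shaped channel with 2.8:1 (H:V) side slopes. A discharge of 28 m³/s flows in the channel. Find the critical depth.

At critical depth, Q² T / (g A³) = 1, i.e. A³/T = Q²/g = 28²/9.81 = 79.92.
Try y = 1.6 m: A³/T = 41.1 — too small.
Try y = 1.83 m: A³/T = 80.45 — ≈ 79.92.

y_c = 1.83 m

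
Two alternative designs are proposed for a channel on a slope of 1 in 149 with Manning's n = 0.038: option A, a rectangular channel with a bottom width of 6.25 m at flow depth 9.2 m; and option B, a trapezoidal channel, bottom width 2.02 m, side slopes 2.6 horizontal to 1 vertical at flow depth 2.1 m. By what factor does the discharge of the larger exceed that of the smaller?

Channel A: Flow area A = b·y = 6.25 × 9.2 = 57.5 m². Wetted perimeter P = b + 2y = 6.25 + 2×9.2 = 24.65 m. Hydraulic radius R = A/P = 57.5/24.65 = 2.333 m. Q_A = (1/0.038)·57.5·2.333^(2/3)·√0.006711 = 218 m³/s.
Channel B: With bottom width b = 2.02 m and side slope z = 2.6: A = (b + zy)y = (2.02 + 2.6×2.1)×2.1 = 15.71 m²; P = b + 2y√(1+z²) = 2.02 + 2×2.1×2.786 = 13.72 m. Hydraulic radius R = A/P = 15.71/13.72 = 1.145 m. Q_B = (1/0.038)·15.71·1.145^(2/3)·√0.006711 = 37.06 m³/s.
The larger discharge is 218 m³/s and the smaller is 37.06 m³/s; the ratio is 5.88.

5.88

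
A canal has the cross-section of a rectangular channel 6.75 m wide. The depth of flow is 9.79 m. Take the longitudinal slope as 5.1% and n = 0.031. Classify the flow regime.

Flow area A = b·y = 6.75 × 9.79 = 66.08 m². Wetted perimeter P = b + 2y = 6.75 + 2×9.79 = 26.33 m.
Hydraulic radius R = A/P = 66.08/26.33 = 2.51 m.
V = (1/n) R^(2/3) √S = (1/0.031) × 2.51^(2/3) × √0.051 = 13.45 m/s. Hydraulic depth D_h = A/T = 66.08/6.75 = 9.79 m.
Froude number Fr = V/√(g·D_h) = 13.45/√(9.81×9.79) = 1.37, which is greater than 1, so the flow is supercritical.

supercritical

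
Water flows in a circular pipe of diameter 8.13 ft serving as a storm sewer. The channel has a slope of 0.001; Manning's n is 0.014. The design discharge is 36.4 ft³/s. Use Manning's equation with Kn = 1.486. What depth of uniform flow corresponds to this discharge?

Manning's equation rearranged: A R^(2/3) = nQ / (1.486·√S) = 0.014 × 36.4 / (1.486 × √0.001) = 10.84.
Try y = 1.76 ft: A R^(2/3) = 8.559 — too small.
Try y = 2.17 ft: A R^(2/3) = 12.98 — too large.
Try y = 1.98 ft: A R^(2/3) = 10.83 — ≈ 10.84.

y_n = 1.98 ft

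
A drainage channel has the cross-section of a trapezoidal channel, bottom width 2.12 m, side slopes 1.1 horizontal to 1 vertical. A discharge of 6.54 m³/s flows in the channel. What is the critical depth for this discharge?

At critical depth, Q² T / (g A³) = 1, i.e. A³/T = Q²/g = 6.54²/9.81 = 4.36.
At y = 0.589 m: A³/T = 1.269 — low.
At y = 0.848 m: A³/T = 4.353 — matches.

y_c = 0.848 m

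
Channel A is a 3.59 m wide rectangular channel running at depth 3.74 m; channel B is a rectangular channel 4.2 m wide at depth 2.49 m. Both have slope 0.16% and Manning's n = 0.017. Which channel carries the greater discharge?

channel A

Channel A: Flow area A = b·y = 3.59 × 3.74 = 13.43 m². Wetted perimeter P = b + 2y = 3.59 + 2×3.74 = 11.07 m. Hydraulic radius R = A/P = 13.43/11.07 = 1.213 m. Q_A = (1/0.017)·13.43·1.213^(2/3)·√0.0016 = 35.93 m³/s.
Channel B: Flow area A = b·y = 4.2 × 2.49 = 10.46 m². Wetted perimeter P = b + 2y = 4.2 + 2×2.49 = 9.18 m. Hydraulic radius R = A/P = 10.46/9.18 = 1.139 m. Q_B = (1/0.017)·10.46·1.139^(2/3)·√0.0016 = 26.84 m³/s.
Q_A = 35.93 m³/s vs Q_B = 26.84 m³/s, so channel A carries more.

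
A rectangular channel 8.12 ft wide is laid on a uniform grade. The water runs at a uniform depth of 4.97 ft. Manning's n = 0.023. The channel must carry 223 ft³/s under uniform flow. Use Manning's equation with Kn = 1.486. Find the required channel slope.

Flow area A = b·y = 8.12 × 4.97 = 40.36 ft². Wetted perimeter P = b + 2y = 8.12 + 2×4.97 = 18.06 ft.
Hydraulic radius R = A/P = 40.36/18.06 = 2.235 ft.
From Manning's equation, S = [nQ / (1.486 A R^(2/3))]² = [0.023 × 223 / (1.486 × 40.36 × 2.235^(2/3))]² = 0.0025.

S = 0.0025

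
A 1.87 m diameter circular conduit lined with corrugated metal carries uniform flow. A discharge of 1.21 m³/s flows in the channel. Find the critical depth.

y_c = 0.524 m

At critical depth, Q² T / (g A³) = 1, i.e. A³/T = Q²/g = 1.21²/9.81 = 0.1492.
Try y = 0.369 m: A³/T = 0.03792 — too small.
Try y = 0.656 m: A³/T = 0.3556 — too large.
Try y = 0.524 m: A³/T = 0.149 — close enough.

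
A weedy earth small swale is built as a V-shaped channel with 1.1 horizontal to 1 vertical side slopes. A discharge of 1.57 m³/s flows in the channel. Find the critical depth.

At critical depth, Q² T / (g A³) = 1, i.e. A³/T = Q²/g = 1.57²/9.81 = 0.2513.
Try y = 0.583 m: A³/T = 0.04075 — low.
Try y = 0.839 m: A³/T = 0.2515 — close enough.

y_c = 0.839 m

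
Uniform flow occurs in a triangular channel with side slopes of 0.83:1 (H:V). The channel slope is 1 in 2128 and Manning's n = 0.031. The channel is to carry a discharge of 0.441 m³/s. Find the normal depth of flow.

Manning's equation rearranged: A R^(2/3) = nQ / (1·√S) = 0.031 × 0.441 / (√0.0004699) = 0.6306.
Try y = 1.47 m: A R^(2/3) = 1.083 — over.
Try y = 0.945 m: A R^(2/3) = 0.3335 — short.
Try y = 1.2 m: A R^(2/3) = 0.6306 — close enough.

y_n = 1.2 m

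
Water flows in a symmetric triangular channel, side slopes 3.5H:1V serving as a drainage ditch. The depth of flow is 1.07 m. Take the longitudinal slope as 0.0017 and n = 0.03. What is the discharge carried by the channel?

For a triangular section with side slope z = 3.5: A = zy² = 3.5×1.07² = 4.007 m²; P = 2y√(1+z²) = 2×1.07×3.64 = 7.79 m.
Hydraulic radius R = A/P = 4.007/7.79 = 0.5144 m.
Manning's equation: Q = (1/n) A R^(2/3) S^(1/2) = (1/0.03) × 4.007 × 0.5144^(2/3) × 0.0017^(1/2) = 3.54 m³/s.

Q = 3.54 m³/s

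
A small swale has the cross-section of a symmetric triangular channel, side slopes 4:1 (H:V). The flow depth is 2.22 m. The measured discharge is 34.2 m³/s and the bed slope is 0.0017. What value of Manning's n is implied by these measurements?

n = 0.025

For a triangular section with side slope z = 4: A = zy² = 4×2.22² = 19.71 m²; P = 2y√(1+z²) = 2×2.22×4.123 = 18.31 m.
Hydraulic radius R = A/P = 19.71/18.31 = 1.077 m.
Rearranging Manning's equation: n = (1/Q) A R^(2/3) S^(1/2) = (1/34.2) × 19.71 × 1.077^(2/3) × √0.0017 = 0.025.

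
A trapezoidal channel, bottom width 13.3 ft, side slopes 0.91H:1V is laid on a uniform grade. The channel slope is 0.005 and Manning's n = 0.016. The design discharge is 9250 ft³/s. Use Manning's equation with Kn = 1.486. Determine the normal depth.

Manning's equation rearranged: A R^(2/3) = nQ / (1.486·√S) = 0.016 × 9250 / (1.486 × √0.005) = 1409.
Trying y = 12.6 ft: A R^(2/3) = 1097 — too small.
Trying y = 17.9 ft: A R^(2/3) = 2220 — too large.
Trying y = 14.3 ft: A R^(2/3) = 1408 — ≈ 1409.

y_n = 14.3 ft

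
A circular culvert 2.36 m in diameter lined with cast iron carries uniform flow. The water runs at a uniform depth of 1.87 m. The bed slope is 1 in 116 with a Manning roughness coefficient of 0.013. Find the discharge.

For a circular section of diameter D = 2.36 m at depth y = 1.87 m, the central angle is θ = 2 arccos(1 − 2y/D) = 4.391 rad. Then A = (D²/8)(θ − sin θ) = 3.717 m² and P = Dθ/2 = 5.181 m.
Hydraulic radius R = A/P = 3.717/5.181 = 0.7175 m.
Manning's equation: Q = (1/n) A R^(2/3) S^(1/2) = (1/0.013) × 3.717 × 0.7175^(2/3) × 0.008621^(1/2) = 21.3 m³/s.

Q = 21.3 m³/s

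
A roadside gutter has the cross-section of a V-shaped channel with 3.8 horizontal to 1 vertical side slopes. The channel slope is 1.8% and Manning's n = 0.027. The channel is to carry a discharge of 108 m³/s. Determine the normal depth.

Manning's equation rearranged: A R^(2/3) = nQ / (1·√S) = 0.027 × 108 / (√0.018) = 21.73.
Trying y = 2.78 m: A R^(2/3) = 35.77 — over.
Trying y = 2.31 m: A R^(2/3) = 21.83 — close enough.

y_n = 2.31 m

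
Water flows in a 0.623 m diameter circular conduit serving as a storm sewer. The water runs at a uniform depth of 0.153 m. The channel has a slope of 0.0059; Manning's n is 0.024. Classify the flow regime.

subcritical

For a circular section of diameter D = 0.623 m at depth y = 0.153 m, the central angle is θ = 2 arccos(1 − 2y/D) = 2.074 rad. Then A = (D²/8)(θ − sin θ) = 0.05812 m² and P = Dθ/2 = 0.646 m.
Hydraulic radius R = A/P = 0.05812/0.646 = 0.08996 m.
V = (1/n) R^(2/3) √S = (1/0.024) × 0.08996^(2/3) × √0.0059 = 0.6426 m/s. Hydraulic depth D_h = A/T = 0.05812/0.5363 = 0.1084 m.
Froude number Fr = V/√(g·D_h) = 0.6426/√(9.81×0.1084) = 0.623, which is less than 1, so the flow is subcritical.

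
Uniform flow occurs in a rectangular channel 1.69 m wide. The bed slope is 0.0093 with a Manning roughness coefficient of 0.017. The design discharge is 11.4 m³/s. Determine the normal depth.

y_n = 1.73 m

Manning's equation rearranged: A R^(2/3) = nQ / (1·√S) = 0.017 × 11.4 / (√0.0093) = 2.01.
Try y = 1.92 m: A R^(2/3) = 2.274 — high.
Try y = 1.27 m: A R^(2/3) = 1.365 — low.
Try y = 1.73 m: A R^(2/3) = 2.005 — close enough.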